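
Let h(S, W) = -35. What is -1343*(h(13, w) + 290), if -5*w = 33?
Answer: -342465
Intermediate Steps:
w = -33/5 (w = -1/5*33 = -33/5 ≈ -6.6000)
-1343*(h(13, w) + 290) = -1343*(-35 + 290) = -1343*255 = -342465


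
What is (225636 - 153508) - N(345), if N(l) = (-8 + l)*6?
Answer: 70106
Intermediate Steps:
N(l) = -48 + 6*l
(225636 - 153508) - N(345) = (225636 - 153508) - (-48 + 6*345) = 72128 - (-48 + 2070) = 72128 - 1*2022 = 72128 - 2022 = 70106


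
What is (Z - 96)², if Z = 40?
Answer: 3136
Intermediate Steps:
(Z - 96)² = (40 - 96)² = (-56)² = 3136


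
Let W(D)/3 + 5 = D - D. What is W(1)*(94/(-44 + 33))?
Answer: 1410/11 ≈ 128.18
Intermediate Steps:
W(D) = -15 (W(D) = -15 + 3*(D - D) = -15 + 3*0 = -15 + 0 = -15)
W(1)*(94/(-44 + 33)) = -1410/(-44 + 33) = -1410/(-11) = -1410*(-1)/11 = -15*(-94/11) = 1410/11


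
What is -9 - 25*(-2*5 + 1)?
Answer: 216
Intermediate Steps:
-9 - 25*(-2*5 + 1) = -9 - 25*(-10 + 1) = -9 - 25*(-9) = -9 + 225 = 216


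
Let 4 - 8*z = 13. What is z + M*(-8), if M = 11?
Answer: -713/8 ≈ -89.125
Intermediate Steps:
z = -9/8 (z = ½ - ⅛*13 = ½ - 13/8 = -9/8 ≈ -1.1250)
z + M*(-8) = -9/8 + 11*(-8) = -9/8 - 88 = -713/8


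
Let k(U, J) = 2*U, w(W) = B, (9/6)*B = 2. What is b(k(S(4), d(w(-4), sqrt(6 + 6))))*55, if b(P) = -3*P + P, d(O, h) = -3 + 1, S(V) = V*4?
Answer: -3520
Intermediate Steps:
B = 4/3 (B = (2/3)*2 = 4/3 ≈ 1.3333)
w(W) = 4/3
S(V) = 4*V
d(O, h) = -2
b(P) = -2*P
b(k(S(4), d(w(-4), sqrt(6 + 6))))*55 = -4*4*4*55 = -4*16*55 = -2*32*55 = -64*55 = -3520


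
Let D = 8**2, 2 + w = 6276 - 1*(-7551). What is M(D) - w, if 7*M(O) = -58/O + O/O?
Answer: -3096797/224 ≈ -13825.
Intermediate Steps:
w = 13825 (w = -2 + (6276 - 1*(-7551)) = -2 + (6276 + 7551) = -2 + 13827 = 13825)
D = 64
M(O) = 1/7 - 58/(7*O) (M(O) = (-58/O + O/O)/7 = (-58/O + 1)/7 = (1 - 58/O)/7 = 1/7 - 58/(7*O))
M(D) - w = (1/7)*(-58 + 64)/64 - 1*13825 = (1/7)*(1/64)*6 - 13825 = 3/224 - 13825 = -3096797/224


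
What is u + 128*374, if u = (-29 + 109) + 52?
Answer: 48004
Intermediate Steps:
u = 132 (u = 80 + 52 = 132)
u + 128*374 = 132 + 128*374 = 132 + 47872 = 48004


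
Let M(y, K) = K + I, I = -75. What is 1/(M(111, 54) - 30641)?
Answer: -1/30662 ≈ -3.2614e-5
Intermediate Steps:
M(y, K) = -75 + K (M(y, K) = K - 75 = -75 + K)
1/(M(111, 54) - 30641) = 1/((-75 + 54) - 30641) = 1/(-21 - 30641) = 1/(-30662) = -1/30662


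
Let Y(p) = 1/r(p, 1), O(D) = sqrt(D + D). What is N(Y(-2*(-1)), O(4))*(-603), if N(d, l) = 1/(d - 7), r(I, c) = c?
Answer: 201/2 ≈ 100.50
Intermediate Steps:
O(D) = sqrt(2)*sqrt(D) (O(D) = sqrt(2*D) = sqrt(2)*sqrt(D))
Y(p) = 1 (Y(p) = 1/1 = 1)
N(d, l) = 1/(-7 + d)
N(Y(-2*(-1)), O(4))*(-603) = -603/(-7 + 1) = -603/(-6) = -1/6*(-603) = 201/2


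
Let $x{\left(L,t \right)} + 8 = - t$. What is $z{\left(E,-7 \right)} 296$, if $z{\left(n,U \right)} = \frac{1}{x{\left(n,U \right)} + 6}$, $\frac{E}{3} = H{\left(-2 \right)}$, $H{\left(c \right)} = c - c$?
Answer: $\frac{296}{5} \approx 59.2$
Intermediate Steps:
$H{\left(c \right)} = 0$
$E = 0$ ($E = 3 \cdot 0 = 0$)
$x{\left(L,t \right)} = -8 - t$
$z{\left(n,U \right)} = \frac{1}{-2 - U}$ ($z{\left(n,U \right)} = \frac{1}{\left(-8 - U\right) + 6} = \frac{1}{-2 - U}$)
$z{\left(E,-7 \right)} 296 = - \frac{1}{2 - 7} \cdot 296 = - \frac{1}{-5} \cdot 296 = \left(-1\right) \left(- \frac{1}{5}\right) 296 = \frac{1}{5} \cdot 296 = \frac{296}{5}$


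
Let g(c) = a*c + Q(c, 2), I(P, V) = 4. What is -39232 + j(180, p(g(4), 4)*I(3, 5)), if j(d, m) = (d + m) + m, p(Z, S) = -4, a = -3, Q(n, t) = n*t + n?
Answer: -39084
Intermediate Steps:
Q(n, t) = n + n*t
g(c) = 0 (g(c) = -3*c + c*(1 + 2) = -3*c + c*3 = -3*c + 3*c = 0)
j(d, m) = d + 2*m
-39232 + j(180, p(g(4), 4)*I(3, 5)) = -39232 + (180 + 2*(-4*4)) = -39232 + (180 + 2*(-16)) = -39232 + (180 - 32) = -39232 + 148 = -39084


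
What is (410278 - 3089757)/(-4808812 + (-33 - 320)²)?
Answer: 2679479/4684203 ≈ 0.57202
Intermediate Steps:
(410278 - 3089757)/(-4808812 + (-33 - 320)²) = -2679479/(-4808812 + (-353)²) = -2679479/(-4808812 + 124609) = -2679479/(-4684203) = -2679479*(-1/4684203) = 2679479/4684203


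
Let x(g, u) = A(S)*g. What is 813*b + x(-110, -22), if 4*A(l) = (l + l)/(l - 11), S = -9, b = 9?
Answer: 29169/4 ≈ 7292.3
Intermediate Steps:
A(l) = l/(2*(-11 + l)) (A(l) = ((l + l)/(l - 11))/4 = ((2*l)/(-11 + l))/4 = (2*l/(-11 + l))/4 = l/(2*(-11 + l)))
x(g, u) = 9*g/40 (x(g, u) = ((1/2)*(-9)/(-11 - 9))*g = ((1/2)*(-9)/(-20))*g = ((1/2)*(-9)*(-1/20))*g = 9*g/40)
813*b + x(-110, -22) = 813*9 + (9/40)*(-110) = 7317 - 99/4 = 29169/4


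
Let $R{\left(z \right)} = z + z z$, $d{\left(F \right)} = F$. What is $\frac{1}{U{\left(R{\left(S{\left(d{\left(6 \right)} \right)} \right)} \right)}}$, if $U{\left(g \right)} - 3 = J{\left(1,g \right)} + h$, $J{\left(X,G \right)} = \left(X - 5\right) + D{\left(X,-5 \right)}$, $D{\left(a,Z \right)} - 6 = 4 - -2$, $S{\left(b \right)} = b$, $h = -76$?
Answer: $- \frac{1}{65} \approx -0.015385$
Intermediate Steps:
$D{\left(a,Z \right)} = 12$ ($D{\left(a,Z \right)} = 6 + \left(4 - -2\right) = 6 + \left(4 + 2\right) = 6 + 6 = 12$)
$J{\left(X,G \right)} = 7 + X$ ($J{\left(X,G \right)} = \left(X - 5\right) + 12 = \left(-5 + X\right) + 12 = 7 + X$)
$R{\left(z \right)} = z + z^{2}$
$U{\left(g \right)} = -65$ ($U{\left(g \right)} = 3 + \left(\left(7 + 1\right) - 76\right) = 3 + \left(8 - 76\right) = 3 - 68 = -65$)
$\frac{1}{U{\left(R{\left(S{\left(d{\left(6 \right)} \right)} \right)} \right)}} = \frac{1}{-65} = - \frac{1}{65}$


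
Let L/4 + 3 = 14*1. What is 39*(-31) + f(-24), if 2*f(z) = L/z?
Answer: -14519/12 ≈ -1209.9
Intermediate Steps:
L = 44 (L = -12 + 4*(14*1) = -12 + 4*14 = -12 + 56 = 44)
f(z) = 22/z (f(z) = (44/z)/2 = 22/z)
39*(-31) + f(-24) = 39*(-31) + 22/(-24) = -1209 + 22*(-1/24) = -1209 - 11/12 = -14519/12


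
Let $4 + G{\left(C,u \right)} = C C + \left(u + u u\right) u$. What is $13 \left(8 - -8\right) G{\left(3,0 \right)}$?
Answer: $1040$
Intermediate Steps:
$G{\left(C,u \right)} = -4 + C^{2} + u \left(u + u^{2}\right)$ ($G{\left(C,u \right)} = -4 + \left(C C + \left(u + u u\right) u\right) = -4 + \left(C^{2} + \left(u + u^{2}\right) u\right) = -4 + \left(C^{2} + u \left(u + u^{2}\right)\right) = -4 + C^{2} + u \left(u + u^{2}\right)$)
$13 \left(8 - -8\right) G{\left(3,0 \right)} = 13 \left(8 - -8\right) \left(-4 + 3^{2} + 0^{2} + 0^{3}\right) = 13 \left(8 + 8\right) \left(-4 + 9 + 0 + 0\right) = 13 \cdot 16 \cdot 5 = 208 \cdot 5 = 1040$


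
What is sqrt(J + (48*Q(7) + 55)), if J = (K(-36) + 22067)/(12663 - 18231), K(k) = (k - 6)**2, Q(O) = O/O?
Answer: sqrt(47821551)/696 ≈ 9.9358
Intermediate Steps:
Q(O) = 1
K(k) = (-6 + k)**2
J = -23831/5568 (J = ((-6 - 36)**2 + 22067)/(12663 - 18231) = ((-42)**2 + 22067)/(-5568) = (1764 + 22067)*(-1/5568) = 23831*(-1/5568) = -23831/5568 ≈ -4.2800)
sqrt(J + (48*Q(7) + 55)) = sqrt(-23831/5568 + (48*1 + 55)) = sqrt(-23831/5568 + (48 + 55)) = sqrt(-23831/5568 + 103) = sqrt(549673/5568) = sqrt(47821551)/696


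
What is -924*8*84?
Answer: -620928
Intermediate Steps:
-924*8*84 = -84*88*84 = -7392*84 = -620928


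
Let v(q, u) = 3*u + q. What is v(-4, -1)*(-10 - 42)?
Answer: 364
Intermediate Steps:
v(q, u) = q + 3*u
v(-4, -1)*(-10 - 42) = (-4 + 3*(-1))*(-10 - 42) = (-4 - 3)*(-52) = -7*(-52) = 364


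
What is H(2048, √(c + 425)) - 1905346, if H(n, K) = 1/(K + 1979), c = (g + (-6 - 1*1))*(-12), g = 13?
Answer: -7461502604469/3916088 - √353/3916088 ≈ -1.9053e+6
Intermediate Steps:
c = -72 (c = (13 + (-6 - 1*1))*(-12) = (13 + (-6 - 1))*(-12) = (13 - 7)*(-12) = 6*(-12) = -72)
H(n, K) = 1/(1979 + K)
H(2048, √(c + 425)) - 1905346 = 1/(1979 + √(-72 + 425)) - 1905346 = 1/(1979 + √353) - 1905346 = -1905346 + 1/(1979 + √353)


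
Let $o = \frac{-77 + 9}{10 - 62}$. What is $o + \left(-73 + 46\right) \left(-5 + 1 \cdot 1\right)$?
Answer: $\frac{1421}{13} \approx 109.31$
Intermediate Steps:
$o = \frac{17}{13}$ ($o = - \frac{68}{-52} = \left(-68\right) \left(- \frac{1}{52}\right) = \frac{17}{13} \approx 1.3077$)
$o + \left(-73 + 46\right) \left(-5 + 1 \cdot 1\right) = \frac{17}{13} + \left(-73 + 46\right) \left(-5 + 1 \cdot 1\right) = \frac{17}{13} - 27 \left(-5 + 1\right) = \frac{17}{13} - -108 = \frac{17}{13} + 108 = \frac{1421}{13}$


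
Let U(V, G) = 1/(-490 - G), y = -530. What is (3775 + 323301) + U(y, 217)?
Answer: 231242731/707 ≈ 3.2708e+5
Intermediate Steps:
(3775 + 323301) + U(y, 217) = (3775 + 323301) - 1/(490 + 217) = 327076 - 1/707 = 231242731/707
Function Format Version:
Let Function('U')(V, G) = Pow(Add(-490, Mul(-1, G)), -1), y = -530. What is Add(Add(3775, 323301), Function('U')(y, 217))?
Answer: Rational(231242731, 707) ≈ 3.2708e+5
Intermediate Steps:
Add(Add(3775, 323301), Function('U')(y, 217)) = Add(Add(3775, 323301), Mul(-1, Pow(Add(490, 217), -1))) = Add(327076, Mul(-1, Pow(707, -1))) = Add(327076, Mul(-1, Rational(1, 707))) = Add(327076, Rational(-1, 707)) = Rational(231242731, 707)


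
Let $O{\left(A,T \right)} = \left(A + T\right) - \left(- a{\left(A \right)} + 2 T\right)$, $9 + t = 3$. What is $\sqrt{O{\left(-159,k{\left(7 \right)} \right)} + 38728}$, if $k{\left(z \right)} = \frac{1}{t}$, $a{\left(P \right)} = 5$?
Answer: $\frac{\sqrt{1388670}}{6} \approx 196.4$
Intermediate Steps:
$t = -6$ ($t = -9 + 3 = -6$)
$k{\left(z \right)} = - \frac{1}{6}$ ($k{\left(z \right)} = \frac{1}{-6} = - \frac{1}{6}$)
$O{\left(A,T \right)} = 5 + A - T$ ($O{\left(A,T \right)} = \left(A + T\right) - \left(-5 + 2 T\right) = 5 + A - T$)
$\sqrt{O{\left(-159,k{\left(7 \right)} \right)} + 38728} = \sqrt{\left(5 - 159 - - \frac{1}{6}\right) + 38728} = \sqrt{\left(5 - 159 + \frac{1}{6}\right) + 38728} = \sqrt{- \frac{923}{6} + 38728} = \sqrt{\frac{231445}{6}} = \frac{\sqrt{1388670}}{6}$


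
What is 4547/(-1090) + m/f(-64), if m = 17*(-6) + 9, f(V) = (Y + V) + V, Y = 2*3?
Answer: -113341/33245 ≈ -3.4093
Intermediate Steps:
Y = 6
f(V) = 6 + 2*V (f(V) = (6 + V) + V = 6 + 2*V)
m = -93 (m = -102 + 9 = -93)
4547/(-1090) + m/f(-64) = 4547/(-1090) - 93/(6 + 2*(-64)) = 4547*(-1/1090) - 93/(6 - 128) = -4547/1090 - 93/(-122) = -4547/1090 - 93*(-1/122) = -4547/1090 + 93/122 = -113341/33245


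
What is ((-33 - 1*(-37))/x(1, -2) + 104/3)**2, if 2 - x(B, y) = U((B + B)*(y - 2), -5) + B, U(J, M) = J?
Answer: 99856/81 ≈ 1232.8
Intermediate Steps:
x(B, y) = 2 - B - 2*B*(-2 + y) (x(B, y) = 2 - ((B + B)*(y - 2) + B) = 2 - ((2*B)*(-2 + y) + B) = 2 - (2*B*(-2 + y) + B) = 2 - (B + 2*B*(-2 + y)) = 2 + (-B - 2*B*(-2 + y)) = 2 - B - 2*B*(-2 + y))
((-33 - 1*(-37))/x(1, -2) + 104/3)**2 = ((-33 - 1*(-37))/(2 - 1*1 - 2*1*(-2 - 2)) + 104/3)**2 = ((-33 + 37)/(2 - 1 - 2*1*(-4)) + 104*(1/3))**2 = (4/(2 - 1 + 8) + 104/3)**2 = (4/9 + 104/3)**2 = (316/9)**2 = 99856/81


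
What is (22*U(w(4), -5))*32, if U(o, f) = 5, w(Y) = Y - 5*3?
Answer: 3520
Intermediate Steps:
w(Y) = -15 + Y (w(Y) = Y - 15 = -15 + Y)
(22*U(w(4), -5))*32 = (22*5)*32 = 110*32 = 3520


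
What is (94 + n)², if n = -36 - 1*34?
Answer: 576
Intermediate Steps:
n = -70 (n = -36 - 34 = -70)
(94 + n)² = (94 - 70)² = 24² = 576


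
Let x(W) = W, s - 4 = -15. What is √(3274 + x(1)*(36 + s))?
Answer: √3299 ≈ 57.437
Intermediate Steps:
s = -11 (s = 4 - 15 = -11)
√(3274 + x(1)*(36 + s)) = √(3274 + 1*(36 - 11)) = √(3274 + 1*25) = √(3274 + 25) = √3299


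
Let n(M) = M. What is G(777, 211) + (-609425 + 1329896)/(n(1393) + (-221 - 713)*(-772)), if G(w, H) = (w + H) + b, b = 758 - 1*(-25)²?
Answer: 810576832/722441 ≈ 1122.0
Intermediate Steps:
b = 133 (b = 758 - 1*625 = 758 - 625 = 133)
G(w, H) = 133 + H + w (G(w, H) = (w + H) + 133 = (H + w) + 133 = 133 + H + w)
G(777, 211) + (-609425 + 1329896)/(n(1393) + (-221 - 713)*(-772)) = (133 + 211 + 777) + (-609425 + 1329896)/(1393 + (-221 - 713)*(-772)) = 1121 + 720471/(1393 - 934*(-772)) = 1121 + 720471/(1393 + 721048) = 1121 + 720471/722441 = 810576832/722441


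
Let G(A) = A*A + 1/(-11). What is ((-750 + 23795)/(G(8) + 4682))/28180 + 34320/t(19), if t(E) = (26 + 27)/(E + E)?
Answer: 7239992124299/294227380 ≈ 24607.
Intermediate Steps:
t(E) = 53/(2*E) (t(E) = 53/((2*E)) = 53*(1/(2*E)) = 53/(2*E))
G(A) = -1/11 + A**2 (G(A) = A**2 - 1/11 = -1/11 + A**2)
((-750 + 23795)/(G(8) + 4682))/28180 + 34320/t(19) = ((-750 + 23795)/((-1/11 + 8**2) + 4682))/28180 + 34320/(((53/2)/19)) = (23045/((-1/11 + 64) + 4682))*(1/28180) + 34320/(((53/2)*(1/19))) = (23045/(703/11 + 4682))*(1/28180) + 34320/(53/38) = (23045/(52205/11))*(1/28180) + 34320*(38/53) = (23045*(11/52205))*(1/28180) + 1304160/53 = (50699/10441)*(1/28180) + 1304160/53 = 50699/294227380 + 1304160/53 = 7239992124299/294227380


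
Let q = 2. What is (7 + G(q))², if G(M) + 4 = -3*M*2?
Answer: 81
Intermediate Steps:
G(M) = -4 - 6*M (G(M) = -4 - 3*M*2 = -4 - 6*M)
(7 + G(q))² = (7 + (-4 - 6*2))² = (7 + (-4 - 12))² = (7 - 16)² = (-9)² = 81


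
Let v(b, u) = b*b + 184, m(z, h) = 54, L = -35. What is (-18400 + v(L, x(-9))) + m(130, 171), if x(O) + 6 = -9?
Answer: -16937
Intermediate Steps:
x(O) = -15 (x(O) = -6 - 9 = -15)
v(b, u) = 184 + b**2 (v(b, u) = b**2 + 184 = 184 + b**2)
(-18400 + v(L, x(-9))) + m(130, 171) = (-18400 + (184 + (-35)**2)) + 54 = (-18400 + (184 + 1225)) + 54 = (-18400 + 1409) + 54 = -16991 + 54 = -16937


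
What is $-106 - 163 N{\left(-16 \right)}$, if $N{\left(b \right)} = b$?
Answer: $2502$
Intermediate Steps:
$-106 - 163 N{\left(-16 \right)} = -106 - -2608 = -106 + 2608 = 2502$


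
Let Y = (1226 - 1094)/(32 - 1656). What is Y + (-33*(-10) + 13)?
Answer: 139225/406 ≈ 342.92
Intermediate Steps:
Y = -33/406 (Y = 132/(-1624) = 132*(-1/1624) = -33/406 ≈ -0.081281)
Y + (-33*(-10) + 13) = -33/406 + (-33*(-10) + 13) = -33/406 + (330 + 13) = -33/406 + 343 = 139225/406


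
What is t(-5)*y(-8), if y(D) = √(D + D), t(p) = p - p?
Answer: 0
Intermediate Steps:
t(p) = 0
y(D) = √2*√D (y(D) = √(2*D) = √2*√D)
t(-5)*y(-8) = 0*(√2*√(-8)) = 0*(√2*(2*I*√2)) = 0*(4*I) = 0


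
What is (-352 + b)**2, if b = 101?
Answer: 63001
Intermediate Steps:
(-352 + b)**2 = (-352 + 101)**2 = (-251)**2 = 63001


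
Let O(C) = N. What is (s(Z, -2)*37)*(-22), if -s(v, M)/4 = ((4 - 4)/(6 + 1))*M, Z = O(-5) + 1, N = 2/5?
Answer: 0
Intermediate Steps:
N = ⅖ (N = 2*(⅕) = ⅖ ≈ 0.40000)
O(C) = ⅖
Z = 7/5 (Z = ⅖ + 1 = 7/5 ≈ 1.4000)
s(v, M) = 0 (s(v, M) = -4*(4 - 4)/(6 + 1)*M = -4*0/7*M = -4*0*(⅐)*M = -0*M = -4*0 = 0)
(s(Z, -2)*37)*(-22) = (0*37)*(-22) = 0*(-22) = 0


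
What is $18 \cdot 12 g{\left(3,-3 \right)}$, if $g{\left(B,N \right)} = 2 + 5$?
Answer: $1512$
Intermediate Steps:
$g{\left(B,N \right)} = 7$
$18 \cdot 12 g{\left(3,-3 \right)} = 18 \cdot 12 \cdot 7 = 216 \cdot 7 = 1512$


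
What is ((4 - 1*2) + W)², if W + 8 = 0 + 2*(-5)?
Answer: 256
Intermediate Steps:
W = -18 (W = -8 + (0 + 2*(-5)) = -8 + (0 - 10) = -8 - 10 = -18)
((4 - 1*2) + W)² = ((4 - 1*2) - 18)² = ((4 - 2) - 18)² = (2 - 18)² = (-16)² = 256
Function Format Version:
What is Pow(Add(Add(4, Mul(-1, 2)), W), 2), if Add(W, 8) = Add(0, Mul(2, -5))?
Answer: 256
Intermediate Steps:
W = -18 (W = Add(-8, Add(0, Mul(2, -5))) = Add(-8, Add(0, -10)) = Add(-8, -10) = -18)
Pow(Add(Add(4, Mul(-1, 2)), W), 2) = Pow(Add(Add(4, Mul(-1, 2)), -18), 2) = Pow(Add(Add(4, -2), -18), 2) = Pow(Add(2, -18), 2) = Pow(-16, 2) = 256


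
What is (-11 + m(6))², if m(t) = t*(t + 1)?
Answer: 961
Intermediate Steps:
m(t) = t*(1 + t)
(-11 + m(6))² = (-11 + 6*(1 + 6))² = (-11 + 6*7)² = (-11 + 42)² = 31² = 961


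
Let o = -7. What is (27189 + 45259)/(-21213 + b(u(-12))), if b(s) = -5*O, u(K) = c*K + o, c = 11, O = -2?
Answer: -72448/21203 ≈ -3.4169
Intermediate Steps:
u(K) = -7 + 11*K (u(K) = 11*K - 7 = -7 + 11*K)
b(s) = 10 (b(s) = -5*(-2) = 10)
(27189 + 45259)/(-21213 + b(u(-12))) = (27189 + 45259)/(-21213 + 10) = 72448/(-21203) = 72448*(-1/21203) = -72448/21203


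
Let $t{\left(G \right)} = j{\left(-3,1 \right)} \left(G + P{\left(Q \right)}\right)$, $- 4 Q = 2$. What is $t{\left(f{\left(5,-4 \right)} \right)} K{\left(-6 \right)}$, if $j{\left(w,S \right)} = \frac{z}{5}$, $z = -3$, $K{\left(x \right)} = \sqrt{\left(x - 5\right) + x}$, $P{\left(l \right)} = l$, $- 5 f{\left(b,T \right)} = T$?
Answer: $- \frac{9 i \sqrt{17}}{50} \approx - 0.74216 i$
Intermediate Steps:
$Q = - \frac{1}{2}$ ($Q = \left(- \frac{1}{4}\right) 2 = - \frac{1}{2} \approx -0.5$)
$f{\left(b,T \right)} = - \frac{T}{5}$
$K{\left(x \right)} = \sqrt{-5 + 2 x}$ ($K{\left(x \right)} = \sqrt{\left(-5 + x\right) + x} = \sqrt{-5 + 2 x}$)
$j{\left(w,S \right)} = - \frac{3}{5}$
$t{\left(G \right)} = \frac{3}{10} - \frac{3 G}{5}$ ($t{\left(G \right)} = - \frac{3 \left(G - \frac{1}{2}\right)}{5} = - \frac{3 \left(- \frac{1}{2} + G\right)}{5} = \frac{3}{10} - \frac{3 G}{5}$)
$t{\left(f{\left(5,-4 \right)} \right)} K{\left(-6 \right)} = \left(\frac{3}{10} - \frac{3 \left(\left(- \frac{1}{5}\right) \left(-4\right)\right)}{5}\right) \sqrt{-5 + 2 \left(-6\right)} = \left(\frac{3}{10} - \frac{12}{25}\right) \sqrt{-5 - 12} = \left(\frac{3}{10} - \frac{12}{25}\right) \sqrt{-17} = - \frac{9 i \sqrt{17}}{50}$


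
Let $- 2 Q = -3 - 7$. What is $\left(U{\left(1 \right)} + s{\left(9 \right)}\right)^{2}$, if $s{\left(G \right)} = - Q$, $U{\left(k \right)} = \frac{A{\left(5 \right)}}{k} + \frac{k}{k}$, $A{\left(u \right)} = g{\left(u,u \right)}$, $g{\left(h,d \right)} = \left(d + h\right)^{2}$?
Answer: $9216$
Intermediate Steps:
$Q = 5$ ($Q = - \frac{-3 - 7}{2} = \left(- \frac{1}{2}\right) \left(-10\right) = 5$)
$A{\left(u \right)} = 4 u^{2}$ ($A{\left(u \right)} = \left(u + u\right)^{2} = \left(2 u\right)^{2} = 4 u^{2}$)
$U{\left(k \right)} = 1 + \frac{100}{k}$ ($U{\left(k \right)} = \frac{4 \cdot 5^{2}}{k} + \frac{k}{k} = \frac{4 \cdot 25}{k} + 1 = \frac{100}{k} + 1 = 1 + \frac{100}{k}$)
$s{\left(G \right)} = -5$ ($s{\left(G \right)} = \left(-1\right) 5 = -5$)
$\left(U{\left(1 \right)} + s{\left(9 \right)}\right)^{2} = \left(\frac{100 + 1}{1} - 5\right)^{2} = \left(1 \cdot 101 - 5\right)^{2} = \left(101 - 5\right)^{2} = 96^{2} = 9216$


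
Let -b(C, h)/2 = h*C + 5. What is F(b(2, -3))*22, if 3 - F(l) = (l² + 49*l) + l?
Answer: -2222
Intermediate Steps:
b(C, h) = -10 - 2*C*h (b(C, h) = -2*(h*C + 5) = -2*(C*h + 5) = -2*(5 + C*h) = -10 - 2*C*h)
F(l) = 3 - l² - 50*l (F(l) = 3 - ((l² + 49*l) + l) = 3 - (l² + 50*l) = 3 + (-l² - 50*l) = 3 - l² - 50*l)
F(b(2, -3))*22 = (3 - (-10 - 2*2*(-3))² - 50*(-10 - 2*2*(-3)))*22 = (3 - (-10 + 12)² - 50*(-10 + 12))*22 = (3 - 1*2² - 50*2)*22 = (3 - 1*4 - 100)*22 = (3 - 4 - 100)*22 = -101*22 = -2222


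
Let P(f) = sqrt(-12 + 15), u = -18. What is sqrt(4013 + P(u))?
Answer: sqrt(4013 + sqrt(3)) ≈ 63.362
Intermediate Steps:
P(f) = sqrt(3)
sqrt(4013 + P(u)) = sqrt(4013 + sqrt(3))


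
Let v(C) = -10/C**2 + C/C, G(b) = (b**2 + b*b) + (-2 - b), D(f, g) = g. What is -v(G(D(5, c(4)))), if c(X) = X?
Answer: -333/338 ≈ -0.98521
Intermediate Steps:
G(b) = -2 - b + 2*b**2 (G(b) = (b**2 + b**2) + (-2 - b) = 2*b**2 + (-2 - b) = -2 - b + 2*b**2)
v(C) = 1 - 10/C**2 (v(C) = -10/C**2 + 1 = 1 - 10/C**2)
-v(G(D(5, c(4)))) = -(1 - 10/(-2 - 1*4 + 2*4**2)**2) = -(1 - 10/(-2 - 4 + 2*16)**2) = -(1 - 10/(-2 - 4 + 32)**2) = -(1 - 10/26**2) = -(1 - 10*1/676) = -(1 - 5/338) = -1*333/338 = -333/338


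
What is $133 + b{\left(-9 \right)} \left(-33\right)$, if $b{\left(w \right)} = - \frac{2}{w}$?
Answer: $\frac{377}{3} \approx 125.67$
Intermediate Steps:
$133 + b{\left(-9 \right)} \left(-33\right) = 133 + - \frac{2}{-9} \left(-33\right) = 133 + \left(-2\right) \left(- \frac{1}{9}\right) \left(-33\right) = 133 + \frac{2}{9} \left(-33\right) = 133 - \frac{22}{3} = \frac{377}{3}$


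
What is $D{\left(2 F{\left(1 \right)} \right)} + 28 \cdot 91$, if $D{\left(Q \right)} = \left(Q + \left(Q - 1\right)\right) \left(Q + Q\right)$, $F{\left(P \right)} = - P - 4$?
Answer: $2968$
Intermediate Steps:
$F{\left(P \right)} = -4 - P$
$D{\left(Q \right)} = 2 Q \left(-1 + 2 Q\right)$ ($D{\left(Q \right)} = \left(Q + \left(-1 + Q\right)\right) 2 Q = \left(-1 + 2 Q\right) 2 Q = 2 Q \left(-1 + 2 Q\right)$)
$D{\left(2 F{\left(1 \right)} \right)} + 28 \cdot 91 = 2 \cdot 2 \left(-4 - 1\right) \left(-1 + 2 \cdot 2 \left(-4 - 1\right)\right) + 28 \cdot 91 = 2 \cdot 2 \left(-4 - 1\right) \left(-1 + 2 \cdot 2 \left(-4 - 1\right)\right) + 2548 = 2 \cdot 2 \left(-5\right) \left(-1 + 2 \cdot 2 \left(-5\right)\right) + 2548 = 2 \left(-10\right) \left(-1 + 2 \left(-10\right)\right) + 2548 = 2 \left(-10\right) \left(-1 - 20\right) + 2548 = 2 \left(-10\right) \left(-21\right) + 2548 = 420 + 2548 = 2968$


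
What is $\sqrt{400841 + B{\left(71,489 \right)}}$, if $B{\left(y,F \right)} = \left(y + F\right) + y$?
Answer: $24 \sqrt{697} \approx 633.62$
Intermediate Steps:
$B{\left(y,F \right)} = F + 2 y$ ($B{\left(y,F \right)} = \left(F + y\right) + y = F + 2 y$)
$\sqrt{400841 + B{\left(71,489 \right)}} = \sqrt{400841 + \left(489 + 2 \cdot 71\right)} = \sqrt{400841 + \left(489 + 142\right)} = \sqrt{400841 + 631} = \sqrt{401472} = 24 \sqrt{697}$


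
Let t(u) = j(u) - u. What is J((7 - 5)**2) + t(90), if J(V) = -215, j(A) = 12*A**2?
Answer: 96895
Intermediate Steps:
t(u) = -u + 12*u**2 (t(u) = 12*u**2 - u = -u + 12*u**2)
J((7 - 5)**2) + t(90) = -215 + 90*(-1 + 12*90) = -215 + 90*(-1 + 1080) = -215 + 90*1079 = -215 + 97110 = 96895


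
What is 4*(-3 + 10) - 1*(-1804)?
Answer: 1832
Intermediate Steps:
4*(-3 + 10) - 1*(-1804) = 4*7 + 1804 = 28 + 1804 = 1832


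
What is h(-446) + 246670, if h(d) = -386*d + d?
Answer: 418380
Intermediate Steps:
h(d) = -385*d
h(-446) + 246670 = -385*(-446) + 246670 = 171710 + 246670 = 418380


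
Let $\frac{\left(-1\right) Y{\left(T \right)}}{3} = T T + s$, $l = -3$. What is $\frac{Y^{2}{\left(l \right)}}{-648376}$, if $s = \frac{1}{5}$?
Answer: $- \frac{4761}{4052350} \approx -0.0011749$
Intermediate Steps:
$s = \frac{1}{5} \approx 0.2$
$Y{\left(T \right)} = - \frac{3}{5} - 3 T^{2}$ ($Y{\left(T \right)} = - 3 \left(T T + \frac{1}{5}\right) = - 3 \left(T^{2} + \frac{1}{5}\right) = - 3 \left(\frac{1}{5} + T^{2}\right) = - \frac{3}{5} - 3 T^{2}$)
$\frac{Y^{2}{\left(l \right)}}{-648376} = \frac{\left(- \frac{3}{5} - 3 \left(-3\right)^{2}\right)^{2}}{-648376} = \left(- \frac{3}{5} - 27\right)^{2} \left(- \frac{1}{648376}\right) = \left(- \frac{138}{5}\right)^{2} \left(- \frac{1}{648376}\right) = \frac{19044}{25} \left(- \frac{1}{648376}\right) = - \frac{4761}{4052350}$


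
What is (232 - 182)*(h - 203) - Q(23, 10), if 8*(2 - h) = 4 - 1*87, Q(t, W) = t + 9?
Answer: -38253/4 ≈ -9563.3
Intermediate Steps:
Q(t, W) = 9 + t
h = 99/8 (h = 2 - (4 - 1*87)/8 = 2 - (4 - 87)/8 = 2 - ⅛*(-83) = 2 + 83/8 = 99/8 ≈ 12.375)
(232 - 182)*(h - 203) - Q(23, 10) = (232 - 182)*(99/8 - 203) - (9 + 23) = 50*(-1525/8) - 1*32 = -38125/4 - 32 = -38253/4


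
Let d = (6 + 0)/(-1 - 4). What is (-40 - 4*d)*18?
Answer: -3168/5 ≈ -633.60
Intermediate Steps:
d = -6/5 (d = 6/(-5) = 6*(-⅕) = -6/5 ≈ -1.2000)
(-40 - 4*d)*18 = (-40 - 4*(-6/5))*18 = (-40 + 24/5)*18 = -176/5*18 = -3168/5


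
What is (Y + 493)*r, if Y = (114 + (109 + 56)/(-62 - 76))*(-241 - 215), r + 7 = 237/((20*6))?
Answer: 235522353/920 ≈ 2.5600e+5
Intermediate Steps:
r = -201/40 (r = -7 + 237/((20*6)) = -7 + 237/120 = -7 + 237*(1/120) = -7 + 79/40 = -201/40 ≈ -5.0250)
Y = -1183092/23 (Y = (114 + 165/(-138))*(-456) = (114 + 165*(-1/138))*(-456) = (114 - 55/46)*(-456) = (5189/46)*(-456) = -1183092/23 ≈ -51439.)
(Y + 493)*r = (-1183092/23 + 493)*(-201/40) = -1171753/23*(-201/40) = 235522353/920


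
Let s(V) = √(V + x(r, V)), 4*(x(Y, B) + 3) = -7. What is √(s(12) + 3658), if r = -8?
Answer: √(14632 + 2*√29)/2 ≈ 60.504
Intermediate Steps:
x(Y, B) = -19/4 (x(Y, B) = -3 + (¼)*(-7) = -3 - 7/4 = -19/4)
s(V) = √(-19/4 + V) (s(V) = √(V - 19/4) = √(-19/4 + V))
√(s(12) + 3658) = √(√(-19 + 4*12)/2 + 3658) = √(√(-19 + 48)/2 + 3658) = √(√29/2 + 3658) = √(3658 + √29/2)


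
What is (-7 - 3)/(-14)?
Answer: 5/7 ≈ 0.71429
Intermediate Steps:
(-7 - 3)/(-14) = -10*(-1/14) = 5/7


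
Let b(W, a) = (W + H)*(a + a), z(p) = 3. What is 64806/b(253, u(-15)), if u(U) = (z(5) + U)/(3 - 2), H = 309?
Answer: -10801/2248 ≈ -4.8047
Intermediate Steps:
u(U) = 3 + U (u(U) = (3 + U)/(3 - 2) = (3 + U)/1 = (3 + U)*1 = 3 + U)
b(W, a) = 2*a*(309 + W) (b(W, a) = (W + 309)*(a + a) = (309 + W)*(2*a) = 2*a*(309 + W))
64806/b(253, u(-15)) = 64806/((2*(3 - 15)*(309 + 253))) = 64806/((2*(-12)*562)) = 64806/(-13488) = 64806*(-1/13488) = -10801/2248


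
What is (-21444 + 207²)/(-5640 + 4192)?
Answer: -21405/1448 ≈ -14.782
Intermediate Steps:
(-21444 + 207²)/(-5640 + 4192) = (-21444 + 42849)/(-1448) = 21405*(-1/1448) = -21405/1448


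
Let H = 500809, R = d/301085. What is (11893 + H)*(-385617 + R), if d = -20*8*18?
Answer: -11905299057104430/60217 ≈ -1.9771e+11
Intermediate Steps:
d = -2880 (d = -160*18 = -2880)
R = -576/60217 (R = -2880/301085 = -2880*1/301085 = -576/60217 ≈ -0.0095654)
(11893 + H)*(-385617 + R) = (11893 + 500809)*(-385617 - 576/60217) = 512702*(-23220699465/60217) = -11905299057104430/60217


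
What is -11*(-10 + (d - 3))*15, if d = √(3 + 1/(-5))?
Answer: 2145 - 33*√70 ≈ 1868.9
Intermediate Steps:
d = √70/5 (d = √(3 - ⅕) = √(14/5) = √70/5 ≈ 1.6733)
-11*(-10 + (d - 3))*15 = -11*(-10 + (√70/5 - 3))*15 = -11*(-10 + (-3 + √70/5))*15 = -11*(-13 + √70/5)*15 = (143 - 11*√70/5)*15 = 2145 - 33*√70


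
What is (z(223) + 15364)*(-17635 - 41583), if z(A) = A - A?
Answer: -909825352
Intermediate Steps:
z(A) = 0
(z(223) + 15364)*(-17635 - 41583) = (0 + 15364)*(-17635 - 41583) = 15364*(-59218) = -909825352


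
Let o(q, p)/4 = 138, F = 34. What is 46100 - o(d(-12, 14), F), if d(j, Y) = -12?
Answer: 45548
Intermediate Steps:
o(q, p) = 552 (o(q, p) = 4*138 = 552)
46100 - o(d(-12, 14), F) = 46100 - 1*552 = 46100 - 552 = 45548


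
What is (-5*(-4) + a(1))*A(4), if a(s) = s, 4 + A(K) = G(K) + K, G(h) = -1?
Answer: -21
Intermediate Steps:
A(K) = -5 + K (A(K) = -4 + (-1 + K) = -5 + K)
(-5*(-4) + a(1))*A(4) = (-5*(-4) + 1)*(-5 + 4) = (20 + 1)*(-1) = 21*(-1) = -21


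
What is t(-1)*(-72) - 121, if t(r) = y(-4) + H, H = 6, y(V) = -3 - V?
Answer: -625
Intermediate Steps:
t(r) = 7 (t(r) = (-3 - 1*(-4)) + 6 = (-3 + 4) + 6 = 1 + 6 = 7)
t(-1)*(-72) - 121 = 7*(-72) - 121 = -504 - 121 = -625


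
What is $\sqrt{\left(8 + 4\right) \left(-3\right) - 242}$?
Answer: $i \sqrt{278} \approx 16.673 i$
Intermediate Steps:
$\sqrt{\left(8 + 4\right) \left(-3\right) - 242} = \sqrt{12 \left(-3\right) - 242} = \sqrt{-36 - 242} = \sqrt{-278} = i \sqrt{278}$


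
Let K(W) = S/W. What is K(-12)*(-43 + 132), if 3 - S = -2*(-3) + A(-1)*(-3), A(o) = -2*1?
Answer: 267/4 ≈ 66.750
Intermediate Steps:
A(o) = -2
S = -9 (S = 3 - (-2*(-3) - 2*(-3)) = 3 - (6 + 6) = 3 - 1*12 = 3 - 12 = -9)
K(W) = -9/W
K(-12)*(-43 + 132) = (-9/(-12))*(-43 + 132) = -9*(-1/12)*89 = (3/4)*89 = 267/4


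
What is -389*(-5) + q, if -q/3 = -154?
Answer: 2407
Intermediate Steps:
q = 462 (q = -3*(-154) = 462)
-389*(-5) + q = -389*(-5) + 462 = 1945 + 462 = 2407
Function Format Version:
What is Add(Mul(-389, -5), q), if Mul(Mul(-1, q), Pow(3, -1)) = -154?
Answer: 2407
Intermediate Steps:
q = 462 (q = Mul(-3, -154) = 462)
Add(Mul(-389, -5), q) = Add(Mul(-389, -5), 462) = Add(1945, 462) = 2407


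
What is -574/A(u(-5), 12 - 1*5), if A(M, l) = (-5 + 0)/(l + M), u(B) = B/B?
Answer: 4592/5 ≈ 918.40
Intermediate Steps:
u(B) = 1
A(M, l) = -5/(M + l)
-574/A(u(-5), 12 - 1*5) = -574/((-5/(1 + (12 - 1*5)))) = -574/((-5/(1 + (12 - 5)))) = -574/((-5/(1 + 7))) = -574/((-5/8)) = -574/((-5*1/8)) = -574/(-5/8) = -574*(-8/5) = 4592/5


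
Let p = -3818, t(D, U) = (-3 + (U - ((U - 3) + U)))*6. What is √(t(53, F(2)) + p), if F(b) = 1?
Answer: 4*I*√239 ≈ 61.839*I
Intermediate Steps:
t(D, U) = -6*U (t(D, U) = (-3 + (U - ((-3 + U) + U)))*6 = (-3 + (U - (-3 + 2*U)))*6 = (-3 + (U + (3 - 2*U)))*6 = (-3 + (3 - U))*6 = -U*6 = -6*U)
√(t(53, F(2)) + p) = √(-6*1 - 3818) = √(-6 - 3818) = √(-3824) = 4*I*√239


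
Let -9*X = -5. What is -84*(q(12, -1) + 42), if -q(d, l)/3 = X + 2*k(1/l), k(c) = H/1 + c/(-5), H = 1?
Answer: -13916/5 ≈ -2783.2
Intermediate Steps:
k(c) = 1 - c/5 (k(c) = 1/1 + c/(-5) = 1*1 + c*(-⅕) = 1 - c/5)
X = 5/9 (X = -⅑*(-5) = 5/9 ≈ 0.55556)
q(d, l) = -23/3 + 6/(5*l) (q(d, l) = -3*(5/9 + 2*(1 - 1/(5*l))) = -3*(5/9 + (2 - 2/(5*l))) = -3*(23/9 - 2/(5*l)) = -23/3 + 6/(5*l))
-84*(q(12, -1) + 42) = -84*((1/15)*(18 - 115*(-1))/(-1) + 42) = -84*((1/15)*(-1)*(18 + 115) + 42) = -84*((1/15)*(-1)*133 + 42) = -84*(-133/15 + 42) = -84*497/15 = -13916/5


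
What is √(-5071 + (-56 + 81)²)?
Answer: 3*I*√494 ≈ 66.678*I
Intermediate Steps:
√(-5071 + (-56 + 81)²) = √(-5071 + 25²) = √(-5071 + 625) = √(-4446) = 3*I*√494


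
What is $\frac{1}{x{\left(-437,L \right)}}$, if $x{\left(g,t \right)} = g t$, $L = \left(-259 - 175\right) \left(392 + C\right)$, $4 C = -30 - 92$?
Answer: $\frac{1}{68561367} \approx 1.4585 \cdot 10^{-8}$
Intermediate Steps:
$C = - \frac{61}{2}$ ($C = \frac{-30 - 92}{4} = \frac{1}{4} \left(-122\right) = - \frac{61}{2} \approx -30.5$)
$L = -156891$ ($L = \left(-259 - 175\right) \left(392 - \frac{61}{2}\right) = \left(-434\right) \frac{723}{2} = -156891$)
$\frac{1}{x{\left(-437,L \right)}} = \frac{1}{\left(-437\right) \left(-156891\right)} = \frac{1}{68561367}$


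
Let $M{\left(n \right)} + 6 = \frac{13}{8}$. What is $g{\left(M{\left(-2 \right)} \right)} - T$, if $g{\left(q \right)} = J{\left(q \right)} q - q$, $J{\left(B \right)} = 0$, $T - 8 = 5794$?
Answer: $- \frac{46381}{8} \approx -5797.6$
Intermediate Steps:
$T = 5802$ ($T = 8 + 5794 = 5802$)
$M{\left(n \right)} = - \frac{35}{8}$ ($M{\left(n \right)} = -6 + \frac{13}{8} = - \frac{35}{8}$)
$g{\left(q \right)} = - q$ ($g{\left(q \right)} = 0 q - q = 0 - q = - q$)
$g{\left(M{\left(-2 \right)} \right)} - T = \left(-1\right) \left(- \frac{35}{8}\right) - 5802 = \frac{35}{8} - 5802 = - \frac{46381}{8}$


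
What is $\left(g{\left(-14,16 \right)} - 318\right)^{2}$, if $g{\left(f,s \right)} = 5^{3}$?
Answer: $37249$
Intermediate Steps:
$g{\left(f,s \right)} = 125$
$\left(g{\left(-14,16 \right)} - 318\right)^{2} = \left(125 - 318\right)^{2} = \left(-193\right)^{2} = 37249$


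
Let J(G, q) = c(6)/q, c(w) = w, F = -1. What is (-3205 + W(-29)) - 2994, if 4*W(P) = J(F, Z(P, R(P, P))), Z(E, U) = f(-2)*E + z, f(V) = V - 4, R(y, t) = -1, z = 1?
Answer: -2169647/350 ≈ -6199.0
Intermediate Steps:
f(V) = -4 + V
Z(E, U) = 1 - 6*E (Z(E, U) = (-4 - 2)*E + 1 = -6*E + 1 = 1 - 6*E)
J(G, q) = 6/q
W(P) = 3/(2*(1 - 6*P)) (W(P) = (6/(1 - 6*P))/4 = 3/(2*(1 - 6*P)))
(-3205 + W(-29)) - 2994 = (-3205 - 3/(-2 + 12*(-29))) - 2994 = (-3205 - 3/(-2 - 348)) - 2994 = (-3205 - 3/(-350)) - 2994 = (-3205 - 3*(-1/350)) - 2994 = (-3205 + 3/350) - 2994 = -1121747/350 - 2994 = -2169647/350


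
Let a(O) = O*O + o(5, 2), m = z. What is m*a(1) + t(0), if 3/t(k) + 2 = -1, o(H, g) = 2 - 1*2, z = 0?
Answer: -1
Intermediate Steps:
m = 0
o(H, g) = 0 (o(H, g) = 2 - 2 = 0)
a(O) = O**2 (a(O) = O*O + 0 = O**2 + 0 = O**2)
t(k) = -1 (t(k) = 3/(-2 - 1) = 3/(-3) = 3*(-1/3) = -1)
m*a(1) + t(0) = 0*1**2 - 1 = 0*1 - 1 = 0 - 1 = -1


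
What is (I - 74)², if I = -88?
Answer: 26244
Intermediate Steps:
(I - 74)² = (-88 - 74)² = (-162)² = 26244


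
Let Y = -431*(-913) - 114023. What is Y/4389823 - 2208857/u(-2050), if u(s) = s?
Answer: 9697064196311/8999137150 ≈ 1077.6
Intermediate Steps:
Y = 279480 (Y = 393503 - 114023 = 279480)
Y/4389823 - 2208857/u(-2050) = 279480/4389823 - 2208857/(-2050) = 279480*(1/4389823) - 2208857*(-1/2050) = 279480/4389823 + 2208857/2050 = 9697064196311/8999137150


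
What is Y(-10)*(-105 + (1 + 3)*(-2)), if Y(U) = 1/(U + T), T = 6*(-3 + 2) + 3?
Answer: 113/13 ≈ 8.6923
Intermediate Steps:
T = -3 (T = 6*(-1) + 3 = -6 + 3 = -3)
Y(U) = 1/(-3 + U) (Y(U) = 1/(U - 3) = 1/(-3 + U))
Y(-10)*(-105 + (1 + 3)*(-2)) = (-105 + (1 + 3)*(-2))/(-3 - 10) = (-105 + 4*(-2))/(-13) = -(-105 - 8)/13 = -1/13*(-113) = 113/13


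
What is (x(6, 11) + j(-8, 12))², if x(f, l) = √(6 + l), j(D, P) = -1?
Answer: (1 - √17)² ≈ 9.7538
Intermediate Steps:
(x(6, 11) + j(-8, 12))² = (√(6 + 11) - 1)² = (√17 - 1)² = (-1 + √17)²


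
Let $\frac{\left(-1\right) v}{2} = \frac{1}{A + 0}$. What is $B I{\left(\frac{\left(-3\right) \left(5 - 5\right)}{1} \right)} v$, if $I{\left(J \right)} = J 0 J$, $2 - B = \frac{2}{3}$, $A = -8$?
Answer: $0$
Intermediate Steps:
$v = \frac{1}{4}$ ($v = - \frac{2}{-8 + 0} = - \frac{2}{-8} = \left(-2\right) \left(- \frac{1}{8}\right) = \frac{1}{4} \approx 0.25$)
$B = \frac{4}{3}$ ($B = 2 - \frac{2}{3} = \frac{4}{3} \approx 1.3333$)
$I{\left(J \right)} = 0$ ($I{\left(J \right)} = 0 J = 0$)
$B I{\left(\frac{\left(-3\right) \left(5 - 5\right)}{1} \right)} v = \frac{4}{3} \cdot 0 \cdot \frac{1}{4} = 0 \cdot \frac{1}{4} = 0$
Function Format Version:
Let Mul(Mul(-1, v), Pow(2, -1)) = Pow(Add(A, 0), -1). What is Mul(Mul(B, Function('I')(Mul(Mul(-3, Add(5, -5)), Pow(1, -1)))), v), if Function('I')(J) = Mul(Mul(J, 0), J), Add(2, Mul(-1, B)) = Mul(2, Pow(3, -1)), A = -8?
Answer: 0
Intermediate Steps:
v = Rational(1, 4) (v = Mul(-2, Pow(Add(-8, 0), -1)) = Mul(-2, Pow(-8, -1)) = Mul(-2, Rational(-1, 8)) = Rational(1, 4) ≈ 0.25000)
B = Rational(4, 3) (B = Add(2, Mul(-1, Mul(2, Pow(3, -1)))) = Add(2, Mul(-1, Mul(2, Rational(1, 3)))) = Add(2, Mul(-1, Rational(2, 3))) = Add(2, Rational(-2, 3)) = Rational(4, 3) ≈ 1.3333)
Function('I')(J) = 0 (Function('I')(J) = Mul(0, J) = 0)
Mul(Mul(B, Function('I')(Mul(Mul(-3, Add(5, -5)), Pow(1, -1)))), v) = Mul(Mul(Rational(4, 3), 0), Rational(1, 4)) = Mul(0, Rational(1, 4)) = 0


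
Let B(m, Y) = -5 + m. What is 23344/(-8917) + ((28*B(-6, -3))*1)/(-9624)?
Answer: -55479055/21454302 ≈ -2.5859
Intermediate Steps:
23344/(-8917) + ((28*B(-6, -3))*1)/(-9624) = 23344/(-8917) + ((28*(-5 - 6))*1)/(-9624) = 23344*(-1/8917) + ((28*(-11))*1)*(-1/9624) = -23344/8917 - 308*1*(-1/9624) = -23344/8917 - 308*(-1/9624) = -23344/8917 + 77/2406 = -55479055/21454302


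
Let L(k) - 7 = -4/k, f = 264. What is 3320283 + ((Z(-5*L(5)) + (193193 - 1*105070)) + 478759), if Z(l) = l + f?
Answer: 3887398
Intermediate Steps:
L(k) = 7 - 4/k
Z(l) = 264 + l (Z(l) = l + 264 = 264 + l)
3320283 + ((Z(-5*L(5)) + (193193 - 1*105070)) + 478759) = 3320283 + (((264 - 5*(7 - 4/5)) + (193193 - 1*105070)) + 478759) = 3320283 + (((264 - 5*(7 - 4*1/5)) + (193193 - 105070)) + 478759) = 3320283 + (((264 - 5*(7 - 4/5)) + 88123) + 478759) = 3320283 + (((264 - 5*31/5) + 88123) + 478759) = 3320283 + (((264 - 31) + 88123) + 478759) = 3320283 + ((233 + 88123) + 478759) = 3320283 + (88356 + 478759) = 3320283 + 567115 = 3887398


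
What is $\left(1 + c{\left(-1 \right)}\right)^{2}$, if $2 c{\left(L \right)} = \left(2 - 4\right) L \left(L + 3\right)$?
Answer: $9$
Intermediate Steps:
$c{\left(L \right)} = - L \left(3 + L\right)$ ($c{\left(L \right)} = \frac{\left(2 - 4\right) L \left(L + 3\right)}{2} = \frac{- 2 L \left(3 + L\right)}{2} = \frac{\left(-2\right) L \left(3 + L\right)}{2} = - L \left(3 + L\right)$)
$\left(1 + c{\left(-1 \right)}\right)^{2} = \left(1 - - (3 - 1)\right)^{2} = \left(1 - \left(-1\right) 2\right)^{2} = \left(1 + 2\right)^{2} = 3^{2} = 9$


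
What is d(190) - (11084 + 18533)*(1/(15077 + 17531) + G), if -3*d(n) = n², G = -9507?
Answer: 27543010912205/97824 ≈ 2.8156e+8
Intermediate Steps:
d(n) = -n²/3
d(190) - (11084 + 18533)*(1/(15077 + 17531) + G) = -⅓*190² - (11084 + 18533)*(1/(15077 + 17531) - 9507) = -⅓*36100 - 29617*(1/32608 - 9507) = -36100/3 - 29617*(1/32608 - 9507) = -36100/3 - 29617*(-310004255)/32608 = -36100/3 - 1*(-9181396020335/32608) = -36100/3 + 9181396020335/32608 = 27543010912205/97824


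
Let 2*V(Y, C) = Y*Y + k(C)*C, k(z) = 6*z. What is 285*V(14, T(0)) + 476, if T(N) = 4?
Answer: 42086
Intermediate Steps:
V(Y, C) = Y²/2 + 3*C² (V(Y, C) = (Y*Y + (6*C)*C)/2 = (Y² + 6*C²)/2 = Y²/2 + 3*C²)
285*V(14, T(0)) + 476 = 285*((½)*14² + 3*4²) + 476 = 285*((½)*196 + 3*16) + 476 = 285*(98 + 48) + 476 = 285*146 + 476 = 41610 + 476 = 42086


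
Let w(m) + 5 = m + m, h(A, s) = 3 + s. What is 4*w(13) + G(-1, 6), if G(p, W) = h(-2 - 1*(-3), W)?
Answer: 93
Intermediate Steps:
G(p, W) = 3 + W
w(m) = -5 + 2*m (w(m) = -5 + (m + m) = -5 + 2*m)
4*w(13) + G(-1, 6) = 4*(-5 + 2*13) + (3 + 6) = 4*(-5 + 26) + 9 = 4*21 + 9 = 84 + 9 = 93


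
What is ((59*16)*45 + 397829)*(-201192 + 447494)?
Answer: 108448987318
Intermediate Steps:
((59*16)*45 + 397829)*(-201192 + 447494) = (944*45 + 397829)*246302 = (42480 + 397829)*246302 = 440309*246302 = 108448987318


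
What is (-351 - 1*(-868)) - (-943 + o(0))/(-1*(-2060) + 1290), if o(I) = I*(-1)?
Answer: 1732893/3350 ≈ 517.28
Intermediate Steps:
o(I) = -I
(-351 - 1*(-868)) - (-943 + o(0))/(-1*(-2060) + 1290) = (-351 - 1*(-868)) - (-943 - 1*0)/(-1*(-2060) + 1290) = (-351 + 868) - (-943 + 0)/(2060 + 1290) = 517 - (-943)/3350 = 517 - 1*(-943/3350) = 517 + 943/3350 = 1732893/3350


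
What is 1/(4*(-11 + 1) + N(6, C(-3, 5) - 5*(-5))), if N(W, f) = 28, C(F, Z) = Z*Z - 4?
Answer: -1/12 ≈ -0.083333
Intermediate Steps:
C(F, Z) = -4 + Z**2 (C(F, Z) = Z**2 - 4 = -4 + Z**2)
1/(4*(-11 + 1) + N(6, C(-3, 5) - 5*(-5))) = 1/(4*(-11 + 1) + 28) = 1/(4*(-10) + 28) = 1/(-40 + 28) = 1/(-12) = -1/12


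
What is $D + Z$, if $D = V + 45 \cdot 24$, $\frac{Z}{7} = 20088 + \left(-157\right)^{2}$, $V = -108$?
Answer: $314131$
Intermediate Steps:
$Z = 313159$ ($Z = 7 \left(20088 + \left(-157\right)^{2}\right) = 7 \left(20088 + 24649\right) = 7 \cdot 44737 = 313159$)
$D = 972$ ($D = -108 + 45 \cdot 24 = -108 + 1080 = 972$)
$D + Z = 972 + 313159 = 314131$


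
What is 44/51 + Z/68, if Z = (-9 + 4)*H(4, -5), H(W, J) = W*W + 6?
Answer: -77/102 ≈ -0.75490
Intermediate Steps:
H(W, J) = 6 + W**2 (H(W, J) = W**2 + 6 = 6 + W**2)
Z = -110 (Z = (-9 + 4)*(6 + 4**2) = -5*(6 + 16) = -5*22 = -110)
44/51 + Z/68 = 44/51 - 110/68 = 44*(1/51) - 110*1/68 = 44/51 - 55/34 = -77/102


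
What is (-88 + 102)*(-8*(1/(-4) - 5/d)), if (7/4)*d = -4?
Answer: -217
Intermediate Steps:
d = -16/7 (d = (4/7)*(-4) = -16/7 ≈ -2.2857)
(-88 + 102)*(-8*(1/(-4) - 5/d)) = (-88 + 102)*(-8*(1/(-4) - 5/(-16/7))) = 14*(-8*(1*(-¼) - 5*(-7/16))) = 14*(-8*(-¼ + 35/16)) = 14*(-8*31/16) = 14*(-31/2) = -217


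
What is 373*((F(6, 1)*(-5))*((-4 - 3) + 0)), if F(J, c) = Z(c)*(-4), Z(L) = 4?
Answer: -208880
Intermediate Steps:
F(J, c) = -16 (F(J, c) = 4*(-4) = -16)
373*((F(6, 1)*(-5))*((-4 - 3) + 0)) = 373*((-16*(-5))*((-4 - 3) + 0)) = 373*(80*(-7 + 0)) = 373*(80*(-7)) = 373*(-560) = -208880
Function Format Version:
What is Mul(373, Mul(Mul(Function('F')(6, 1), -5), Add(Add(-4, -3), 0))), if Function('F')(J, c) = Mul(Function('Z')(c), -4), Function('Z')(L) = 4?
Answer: -208880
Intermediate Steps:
Function('F')(J, c) = -16 (Function('F')(J, c) = Mul(4, -4) = -16)
Mul(373, Mul(Mul(Function('F')(6, 1), -5), Add(Add(-4, -3), 0))) = Mul(373, Mul(Mul(-16, -5), Add(Add(-4, -3), 0))) = Mul(373, Mul(80, Add(-7, 0))) = Mul(373, Mul(80, -7)) = Mul(373, -560) = -208880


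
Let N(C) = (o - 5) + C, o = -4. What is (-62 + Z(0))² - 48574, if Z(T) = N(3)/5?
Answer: -1114494/25 ≈ -44580.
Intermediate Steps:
N(C) = -9 + C (N(C) = (-4 - 5) + C = -9 + C)
Z(T) = -6/5 (Z(T) = (-9 + 3)/5 = -6*⅕ = -6/5)
(-62 + Z(0))² - 48574 = (-62 - 6/5)² - 48574 = (-316/5)² - 48574 = 99856/25 - 48574 = -1114494/25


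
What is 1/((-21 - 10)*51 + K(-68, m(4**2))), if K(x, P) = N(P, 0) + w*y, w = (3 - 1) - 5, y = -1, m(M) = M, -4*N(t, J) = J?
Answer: -1/1578 ≈ -0.00063371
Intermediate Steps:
N(t, J) = -J/4
w = -3 (w = 2 - 5 = -3)
K(x, P) = 3 (K(x, P) = -1/4*0 - 3*(-1) = 0 + 3 = 3)
1/((-21 - 10)*51 + K(-68, m(4**2))) = 1/((-21 - 10)*51 + 3) = 1/(-31*51 + 3) = 1/(-1581 + 3) = 1/(-1578) = -1/1578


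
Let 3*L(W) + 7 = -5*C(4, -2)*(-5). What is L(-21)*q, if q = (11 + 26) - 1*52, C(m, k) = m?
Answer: -465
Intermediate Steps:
q = -15 (q = 37 - 52 = -15)
L(W) = 31 (L(W) = -7/3 + (-5*4*(-5))/3 = -7/3 + (-20*(-5))/3 = -7/3 + (⅓)*100 = -7/3 + 100/3 = 31)
L(-21)*q = 31*(-15) = -465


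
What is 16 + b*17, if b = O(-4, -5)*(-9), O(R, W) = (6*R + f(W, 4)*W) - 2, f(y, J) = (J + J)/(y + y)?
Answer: 3382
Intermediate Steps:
f(y, J) = J/y (f(y, J) = (2*J)/((2*y)) = (2*J)*(1/(2*y)) = J/y)
O(R, W) = 2 + 6*R (O(R, W) = (6*R + (4/W)*W) - 2 = (6*R + 4) - 2 = (4 + 6*R) - 2 = 2 + 6*R)
b = 198 (b = (2 + 6*(-4))*(-9) = (2 - 24)*(-9) = -22*(-9) = 198)
16 + b*17 = 16 + 198*17 = 16 + 3366 = 3382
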